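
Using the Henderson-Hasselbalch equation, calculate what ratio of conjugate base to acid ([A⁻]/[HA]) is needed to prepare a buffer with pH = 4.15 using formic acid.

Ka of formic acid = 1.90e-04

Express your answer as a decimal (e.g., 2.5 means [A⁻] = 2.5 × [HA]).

pKa = -log(1.90e-04) = 3.7212. pH = pKa + log([A⁻]/[HA]), so log([A⁻]/[HA]) = pH − pKa = 4.15 − 3.7212 = 0.4288. [A⁻]/[HA] = 10^(0.4288) = 2.68

[A⁻]/[HA] = 2.68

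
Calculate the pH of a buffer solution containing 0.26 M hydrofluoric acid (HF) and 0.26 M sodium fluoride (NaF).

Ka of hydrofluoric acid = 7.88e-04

pKa = -log(7.88e-04) = 3.10. pH = pKa + log([A⁻]/[HA]) = 3.10 + log(0.26/0.26)

pH = 3.10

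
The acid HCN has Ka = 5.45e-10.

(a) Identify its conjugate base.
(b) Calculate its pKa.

(a) The conjugate base is formed by removing one H⁺ from HCN, giving CN⁻. (b) pKa = -log(Ka) = -log(5.45e-10) = 9.26.

Conjugate base: CN⁻; pK_a = 9.26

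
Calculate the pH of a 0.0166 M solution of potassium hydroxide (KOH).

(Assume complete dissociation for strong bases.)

[OH⁻] = 0.0166 M for strong base. pOH = -log[OH⁻] = 1.78, pH = 14 - pOH

pH = 12.22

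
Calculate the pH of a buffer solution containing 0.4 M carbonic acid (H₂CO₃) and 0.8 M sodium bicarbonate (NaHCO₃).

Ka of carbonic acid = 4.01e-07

pKa = -log(4.01e-07) = 6.40. pH = pKa + log([A⁻]/[HA]) = 6.40 + log(0.8/0.4)

pH = 6.70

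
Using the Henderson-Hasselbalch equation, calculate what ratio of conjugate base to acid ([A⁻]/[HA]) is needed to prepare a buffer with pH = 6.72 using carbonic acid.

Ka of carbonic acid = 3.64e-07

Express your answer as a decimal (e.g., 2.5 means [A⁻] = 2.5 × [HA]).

pKa = -log(3.64e-07) = 6.4389. pH = pKa + log([A⁻]/[HA]), so log([A⁻]/[HA]) = pH − pKa = 6.72 − 6.4389 = 0.2811. [A⁻]/[HA] = 10^(0.2811) = 1.91

[A⁻]/[HA] = 1.91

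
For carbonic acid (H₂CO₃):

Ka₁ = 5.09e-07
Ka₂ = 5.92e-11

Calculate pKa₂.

pKa₂ = -log(Ka₂) = -log(5.92e-11) = 10.23.

pK_{a2} = 10.23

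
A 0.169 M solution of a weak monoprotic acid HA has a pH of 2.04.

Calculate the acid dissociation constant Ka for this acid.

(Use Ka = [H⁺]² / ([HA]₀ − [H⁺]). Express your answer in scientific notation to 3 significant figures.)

[H⁺] = 10^(−pH) = 10^(−2.04) = 9.120e-03 M. For HA ⇌ H⁺ + A⁻, Ka = [H⁺][A⁻]/[HA] = [H⁺]² / ([HA]₀ − [H⁺]) = (9.120e-03)² / (0.169 − 9.120e-03) = 5.20e-04.

K_a = 5.20e-04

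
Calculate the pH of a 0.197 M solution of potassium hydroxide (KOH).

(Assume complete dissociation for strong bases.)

[OH⁻] = 0.197 M for strong base. pOH = -log[OH⁻] = 0.71, pH = 14 - pOH

pH = 13.29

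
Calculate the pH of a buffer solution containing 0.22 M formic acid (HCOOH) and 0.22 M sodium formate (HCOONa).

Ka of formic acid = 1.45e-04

pKa = -log(1.45e-04) = 3.84. pH = pKa + log([A⁻]/[HA]) = 3.84 + log(0.22/0.22)

pH = 3.84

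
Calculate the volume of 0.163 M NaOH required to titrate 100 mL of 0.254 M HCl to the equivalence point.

At equivalence: moles acid = moles base. moles HCl = 0.254 × 100/1000 = 0.0254 mol. V_base = moles / 0.163 × 1000 = 155.8 mL.

V_{base} = 155.8 mL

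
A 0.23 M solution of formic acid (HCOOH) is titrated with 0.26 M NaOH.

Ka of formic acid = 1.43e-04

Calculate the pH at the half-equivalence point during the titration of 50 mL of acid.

At half-equivalence [HA] = [A⁻], so Henderson-Hasselbalch gives pH = pKa = -log(1.43e-04) = 3.84.

pH = pKa = 3.84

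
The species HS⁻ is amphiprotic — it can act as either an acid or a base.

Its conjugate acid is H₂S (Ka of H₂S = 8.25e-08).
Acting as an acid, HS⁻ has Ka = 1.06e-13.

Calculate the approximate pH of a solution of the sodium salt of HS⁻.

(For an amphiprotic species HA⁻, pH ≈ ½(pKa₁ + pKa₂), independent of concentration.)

pKa₁ = -log(8.25e-08) = 7.08; pKa₂ = -log(1.06e-13) = 12.97. For an amphiprotic species, pH ≈ ½(pKa₁ + pKa₂) = ½(7.08 + 12.97) = 10.03.

pH = 10.03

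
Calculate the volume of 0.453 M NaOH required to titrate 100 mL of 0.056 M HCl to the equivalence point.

At equivalence: moles acid = moles base. moles HCl = 0.056 × 100/1000 = 0.0056 mol. V_base = moles / 0.453 × 1000 = 12.4 mL.

V_{base} = 12.4 mL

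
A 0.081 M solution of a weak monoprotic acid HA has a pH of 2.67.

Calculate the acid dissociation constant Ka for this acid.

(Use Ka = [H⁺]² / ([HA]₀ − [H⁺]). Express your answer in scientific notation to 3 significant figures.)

[H⁺] = 10^(−pH) = 10^(−2.67) = 2.138e-03 M. For HA ⇌ H⁺ + A⁻, Ka = [H⁺][A⁻]/[HA] = [H⁺]² / ([HA]₀ − [H⁺]) = (2.138e-03)² / (0.081 − 2.138e-03) = 5.80e-05.

K_a = 5.80e-05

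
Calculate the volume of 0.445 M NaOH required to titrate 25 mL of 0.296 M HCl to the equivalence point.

At equivalence: moles acid = moles base. moles HCl = 0.296 × 25/1000 = 0.0074 mol. V_base = moles / 0.445 × 1000 = 16.6 mL.

V_{base} = 16.6 mL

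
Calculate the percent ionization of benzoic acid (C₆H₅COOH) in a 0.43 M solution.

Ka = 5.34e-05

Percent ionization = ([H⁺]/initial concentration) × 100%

Using Ka equilibrium: x² + Ka×x - Ka×C = 0. Solving: [H⁺] = 4.7652e-03. Percent = (4.7652e-03/0.43) × 100

Percent ionization = 1.11%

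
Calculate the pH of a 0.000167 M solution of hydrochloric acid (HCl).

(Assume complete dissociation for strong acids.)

[H⁺] = 0.000167 M for strong acid. pH = -log[H⁺] = -log(0.000167)

pH = 3.78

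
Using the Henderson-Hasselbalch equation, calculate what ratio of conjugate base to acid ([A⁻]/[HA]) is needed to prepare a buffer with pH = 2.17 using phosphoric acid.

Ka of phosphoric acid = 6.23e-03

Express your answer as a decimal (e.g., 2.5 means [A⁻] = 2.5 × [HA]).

pKa = -log(6.23e-03) = 2.2055. pH = pKa + log([A⁻]/[HA]), so log([A⁻]/[HA]) = pH − pKa = 2.17 − 2.2055 = -0.0355. [A⁻]/[HA] = 10^(-0.0355) = 0.921

[A⁻]/[HA] = 0.921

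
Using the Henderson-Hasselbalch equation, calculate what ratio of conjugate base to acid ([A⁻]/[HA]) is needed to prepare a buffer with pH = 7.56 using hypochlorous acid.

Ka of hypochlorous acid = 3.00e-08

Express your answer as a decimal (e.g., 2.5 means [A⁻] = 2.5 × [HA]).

pKa = -log(3.00e-08) = 7.5229. pH = pKa + log([A⁻]/[HA]), so log([A⁻]/[HA]) = pH − pKa = 7.56 − 7.5229 = 0.0371. [A⁻]/[HA] = 10^(0.0371) = 1.09

[A⁻]/[HA] = 1.09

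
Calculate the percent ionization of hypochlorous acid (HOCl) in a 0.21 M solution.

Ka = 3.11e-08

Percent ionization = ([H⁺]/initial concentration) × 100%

Using Ka equilibrium: x² + Ka×x - Ka×C = 0. Solving: [H⁺] = 8.0799e-05. Percent = (8.0799e-05/0.21) × 100

Percent ionization = 0.0385%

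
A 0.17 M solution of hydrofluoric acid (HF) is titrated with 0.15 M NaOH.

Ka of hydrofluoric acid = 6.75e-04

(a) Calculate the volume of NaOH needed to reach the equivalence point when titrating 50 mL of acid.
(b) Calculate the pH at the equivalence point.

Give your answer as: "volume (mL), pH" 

moles acid = 0.17 × 50/1000 = 0.0085 mol; V_base = moles/0.15 × 1000 = 56.7 mL. At equivalence only the conjugate base is present: [A⁻] = 0.0085/0.107 = 7.9687e-02 M. Kb = Kw/Ka = 1.48e-11; [OH⁻] = √(Kb × [A⁻]) = 1.0865e-06; pOH = 5.96; pH = 14 - pOH = 8.04.

V = 56.7 mL, pH = 8.04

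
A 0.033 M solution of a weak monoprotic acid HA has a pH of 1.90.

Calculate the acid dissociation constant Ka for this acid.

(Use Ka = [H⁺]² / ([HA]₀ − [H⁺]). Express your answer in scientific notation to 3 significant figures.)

[H⁺] = 10^(−pH) = 10^(−1.90) = 1.259e-02 M. For HA ⇌ H⁺ + A⁻, Ka = [H⁺][A⁻]/[HA] = [H⁺]² / ([HA]₀ − [H⁺]) = (1.259e-02)² / (0.033 − 1.259e-02) = 7.76e-03.

K_a = 7.76e-03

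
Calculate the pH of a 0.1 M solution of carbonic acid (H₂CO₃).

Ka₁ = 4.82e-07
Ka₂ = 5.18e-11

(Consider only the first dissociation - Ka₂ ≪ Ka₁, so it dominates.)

First dissociation dominates. From Ka₁ = [H⁺][HA⁻]/[H₂A], x² + Ka₁·x − Ka₁·C = 0 with C = 0.1 M and Ka₁ = 4.82e-07. Solving: [H⁺] = (−Ka₁ + √(Ka₁² + 4·Ka₁·C)) / 2 = 2.1930e-04 M. pH = -log(2.1930e-04) = 3.66.

pH = 3.66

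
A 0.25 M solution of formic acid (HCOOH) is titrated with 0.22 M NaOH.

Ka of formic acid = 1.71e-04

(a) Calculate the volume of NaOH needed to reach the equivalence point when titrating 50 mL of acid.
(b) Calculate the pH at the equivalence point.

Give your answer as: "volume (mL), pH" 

moles acid = 0.25 × 50/1000 = 0.0125 mol; V_base = moles/0.22 × 1000 = 56.8 mL. At equivalence only the conjugate base is present: [A⁻] = 0.0125/0.107 = 1.1702e-01 M. Kb = Kw/Ka = 5.85e-11; [OH⁻] = √(Kb × [A⁻]) = 2.6160e-06; pOH = 5.58; pH = 14 - pOH = 8.42.

V = 56.8 mL, pH = 8.42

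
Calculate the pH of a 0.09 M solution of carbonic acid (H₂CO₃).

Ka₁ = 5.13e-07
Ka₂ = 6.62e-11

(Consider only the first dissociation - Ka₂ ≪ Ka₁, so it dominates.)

First dissociation dominates. From Ka₁ = [H⁺][HA⁻]/[H₂A], x² + Ka₁·x − Ka₁·C = 0 with C = 0.09 M and Ka₁ = 5.13e-07. Solving: [H⁺] = (−Ka₁ + √(Ka₁² + 4·Ka₁·C)) / 2 = 2.1462e-04 M. pH = -log(2.1462e-04) = 3.67.

pH = 3.67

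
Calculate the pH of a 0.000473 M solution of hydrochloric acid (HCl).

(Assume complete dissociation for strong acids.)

[H⁺] = 0.000473 M for strong acid. pH = -log[H⁺] = -log(0.000473)

pH = 3.33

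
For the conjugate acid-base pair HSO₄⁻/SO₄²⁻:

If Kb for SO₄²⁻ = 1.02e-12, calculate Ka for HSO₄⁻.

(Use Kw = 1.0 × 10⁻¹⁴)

For a conjugate pair Ka × Kb = Kw, so Ka = Kw/Kb = 1.0 × 10⁻¹⁴ / 1.02e-12 = 9.80e-03.

K_a = 9.80e-03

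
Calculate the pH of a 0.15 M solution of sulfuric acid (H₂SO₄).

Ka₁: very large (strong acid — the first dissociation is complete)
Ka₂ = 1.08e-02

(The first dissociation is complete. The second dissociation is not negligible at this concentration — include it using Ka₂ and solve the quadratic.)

First dissociation is complete: [H⁺]₀ = [HSO₄⁻]₀ = C = 0.15 M. Second dissociation HSO₄⁻ ⇌ H⁺ + SO₄²⁻: let x = [SO₄²⁻]. Ka₂ = (C + x)·x / (C − x) = 1.08e-02 → x² + (C + Ka₂)·x − Ka₂·C = 0 → x² + 0.16080·x − 1.620e-03 = 0. x = (−0.16080 + √(0.16080² + 4 × 1.620e-03)) / 2 = 9.5120e-03 M. [H⁺] = C + x = 0.15 + 9.5120e-03 = 1.5951e-01 M. pH = -log(1.5951e-01) = 0.80.

pH = 0.80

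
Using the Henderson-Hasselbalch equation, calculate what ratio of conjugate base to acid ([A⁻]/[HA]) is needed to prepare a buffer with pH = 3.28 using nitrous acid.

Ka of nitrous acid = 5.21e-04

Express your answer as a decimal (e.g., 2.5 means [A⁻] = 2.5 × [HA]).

pKa = -log(5.21e-04) = 3.2832. pH = pKa + log([A⁻]/[HA]), so log([A⁻]/[HA]) = pH − pKa = 3.28 − 3.2832 = -0.0032. [A⁻]/[HA] = 10^(-0.0032) = 0.993

[A⁻]/[HA] = 0.993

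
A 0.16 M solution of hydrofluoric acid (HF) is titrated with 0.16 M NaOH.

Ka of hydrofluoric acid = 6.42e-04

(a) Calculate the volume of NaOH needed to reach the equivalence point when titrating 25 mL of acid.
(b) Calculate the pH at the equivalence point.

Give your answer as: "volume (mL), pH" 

moles acid = 0.16 × 25/1000 = 0.004 mol; V_base = moles/0.16 × 1000 = 25.0 mL. At equivalence only the conjugate base is present: [A⁻] = 0.004/0.050 = 8.0000e-02 M. Kb = Kw/Ka = 1.56e-11; [OH⁻] = √(Kb × [A⁻]) = 1.1163e-06; pOH = 5.95; pH = 14 - pOH = 8.05.

V = 25.0 mL, pH = 8.05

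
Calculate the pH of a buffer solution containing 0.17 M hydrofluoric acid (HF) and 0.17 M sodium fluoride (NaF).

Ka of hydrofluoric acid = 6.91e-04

pKa = -log(6.91e-04) = 3.16. pH = pKa + log([A⁻]/[HA]) = 3.16 + log(0.17/0.17)

pH = 3.16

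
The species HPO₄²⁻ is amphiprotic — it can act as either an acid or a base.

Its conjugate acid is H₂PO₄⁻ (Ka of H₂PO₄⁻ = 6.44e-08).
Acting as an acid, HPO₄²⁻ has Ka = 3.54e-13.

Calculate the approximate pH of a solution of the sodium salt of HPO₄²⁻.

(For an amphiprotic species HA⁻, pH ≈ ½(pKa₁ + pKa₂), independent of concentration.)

pKa₁ = -log(6.44e-08) = 7.19; pKa₂ = -log(3.54e-13) = 12.45. For an amphiprotic species, pH ≈ ½(pKa₁ + pKa₂) = ½(7.19 + 12.45) = 9.82.

pH = 9.82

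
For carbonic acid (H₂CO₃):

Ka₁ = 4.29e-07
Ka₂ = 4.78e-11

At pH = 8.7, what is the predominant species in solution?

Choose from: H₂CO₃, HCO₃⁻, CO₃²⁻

pKa₁ = 6.37, pKa₂ = 10.32. For a polyprotic acid the predominant species crosses at each pKa: below pKa_n the protonated form dominates, above it the deprotonated form does. At pH = 8.7, the predominant species is HCO₃⁻.

HCO₃⁻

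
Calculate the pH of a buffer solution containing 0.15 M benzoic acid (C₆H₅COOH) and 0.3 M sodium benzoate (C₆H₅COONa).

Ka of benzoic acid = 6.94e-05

pKa = -log(6.94e-05) = 4.16. pH = pKa + log([A⁻]/[HA]) = 4.16 + log(0.3/0.15)

pH = 4.46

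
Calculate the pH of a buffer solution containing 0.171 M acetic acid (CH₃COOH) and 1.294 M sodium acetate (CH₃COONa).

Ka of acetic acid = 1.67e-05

pKa = -log(1.67e-05) = 4.78. pH = pKa + log([A⁻]/[HA]) = 4.78 + log(1.294/0.171)

pH = 5.66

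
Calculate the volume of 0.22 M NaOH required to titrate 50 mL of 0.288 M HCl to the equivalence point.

At equivalence: moles acid = moles base. moles HCl = 0.288 × 50/1000 = 0.0144 mol. V_base = moles / 0.22 × 1000 = 65.5 mL.

V_{base} = 65.5 mL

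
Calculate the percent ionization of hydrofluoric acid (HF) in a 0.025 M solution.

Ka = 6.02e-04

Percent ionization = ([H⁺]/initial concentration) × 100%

Using Ka equilibrium: x² + Ka×x - Ka×C = 0. Solving: [H⁺] = 3.5901e-03. Percent = (3.5901e-03/0.025) × 100

Percent ionization = 14.4%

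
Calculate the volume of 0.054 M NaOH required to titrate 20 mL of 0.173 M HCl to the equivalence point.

At equivalence: moles acid = moles base. moles HCl = 0.173 × 20/1000 = 0.00346 mol. V_base = moles / 0.054 × 1000 = 64.1 mL.

V_{base} = 64.1 mL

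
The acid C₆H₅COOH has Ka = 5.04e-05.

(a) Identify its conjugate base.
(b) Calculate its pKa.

(a) The conjugate base is formed by removing one H⁺ from C₆H₅COOH, giving C₆H₅COO⁻. (b) pKa = -log(Ka) = -log(5.04e-05) = 4.30.

Conjugate base: C₆H₅COO⁻; pK_a = 4.30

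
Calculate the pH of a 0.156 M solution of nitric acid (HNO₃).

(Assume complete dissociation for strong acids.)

[H⁺] = 0.156 M for strong acid. pH = -log[H⁺] = -log(0.156)

pH = 0.81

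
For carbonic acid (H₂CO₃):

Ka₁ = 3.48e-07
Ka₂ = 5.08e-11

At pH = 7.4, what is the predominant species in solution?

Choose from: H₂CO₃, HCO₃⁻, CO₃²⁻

pKa₁ = 6.46, pKa₂ = 10.29. For a polyprotic acid the predominant species crosses at each pKa: below pKa_n the protonated form dominates, above it the deprotonated form does. At pH = 7.4, the predominant species is HCO₃⁻.

HCO₃⁻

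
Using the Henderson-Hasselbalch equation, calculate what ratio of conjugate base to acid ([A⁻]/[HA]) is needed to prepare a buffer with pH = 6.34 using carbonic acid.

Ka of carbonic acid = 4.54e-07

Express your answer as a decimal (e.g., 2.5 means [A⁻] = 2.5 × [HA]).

pKa = -log(4.54e-07) = 6.3429. pH = pKa + log([A⁻]/[HA]), so log([A⁻]/[HA]) = pH − pKa = 6.34 − 6.3429 = -0.0029. [A⁻]/[HA] = 10^(-0.0029) = 0.993

[A⁻]/[HA] = 0.993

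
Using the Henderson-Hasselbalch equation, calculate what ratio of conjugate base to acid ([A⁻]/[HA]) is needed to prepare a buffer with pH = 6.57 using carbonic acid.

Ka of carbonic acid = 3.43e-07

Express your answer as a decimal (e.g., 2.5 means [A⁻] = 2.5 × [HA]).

pKa = -log(3.43e-07) = 6.4647. pH = pKa + log([A⁻]/[HA]), so log([A⁻]/[HA]) = pH − pKa = 6.57 − 6.4647 = 0.1053. [A⁻]/[HA] = 10^(0.1053) = 1.27

[A⁻]/[HA] = 1.27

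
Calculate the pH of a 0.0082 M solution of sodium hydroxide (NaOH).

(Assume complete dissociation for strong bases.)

[OH⁻] = 0.0082 M for strong base. pOH = -log[OH⁻] = 2.09, pH = 14 - pOH

pH = 11.91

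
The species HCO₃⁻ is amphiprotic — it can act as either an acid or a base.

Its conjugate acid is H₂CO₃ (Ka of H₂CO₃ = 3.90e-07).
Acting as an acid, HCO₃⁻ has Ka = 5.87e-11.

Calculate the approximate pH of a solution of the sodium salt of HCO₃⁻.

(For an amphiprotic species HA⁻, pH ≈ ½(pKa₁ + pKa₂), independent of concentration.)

pKa₁ = -log(3.90e-07) = 6.41; pKa₂ = -log(5.87e-11) = 10.23. For an amphiprotic species, pH ≈ ½(pKa₁ + pKa₂) = ½(6.41 + 10.23) = 8.32.

pH = 8.32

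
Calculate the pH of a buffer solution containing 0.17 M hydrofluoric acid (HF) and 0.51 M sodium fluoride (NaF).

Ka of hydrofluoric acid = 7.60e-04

pKa = -log(7.60e-04) = 3.12. pH = pKa + log([A⁻]/[HA]) = 3.12 + log(0.51/0.17)

pH = 3.60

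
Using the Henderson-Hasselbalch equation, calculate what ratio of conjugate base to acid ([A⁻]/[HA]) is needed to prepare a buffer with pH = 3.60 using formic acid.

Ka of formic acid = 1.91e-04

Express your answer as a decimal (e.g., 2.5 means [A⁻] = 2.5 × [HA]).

pKa = -log(1.91e-04) = 3.7190. pH = pKa + log([A⁻]/[HA]), so log([A⁻]/[HA]) = pH − pKa = 3.60 − 3.7190 = -0.1190. [A⁻]/[HA] = 10^(-0.1190) = 0.760

[A⁻]/[HA] = 0.760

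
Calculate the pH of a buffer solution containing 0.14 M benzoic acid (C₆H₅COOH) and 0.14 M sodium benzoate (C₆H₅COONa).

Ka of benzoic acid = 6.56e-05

pKa = -log(6.56e-05) = 4.18. pH = pKa + log([A⁻]/[HA]) = 4.18 + log(0.14/0.14)

pH = 4.18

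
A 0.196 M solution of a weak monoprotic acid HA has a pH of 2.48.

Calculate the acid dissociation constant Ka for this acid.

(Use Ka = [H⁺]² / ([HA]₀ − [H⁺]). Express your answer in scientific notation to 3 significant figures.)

[H⁺] = 10^(−pH) = 10^(−2.48) = 3.311e-03 M. For HA ⇌ H⁺ + A⁻, Ka = [H⁺][A⁻]/[HA] = [H⁺]² / ([HA]₀ − [H⁺]) = (3.311e-03)² / (0.196 − 3.311e-03) = 5.69e-05.

K_a = 5.69e-05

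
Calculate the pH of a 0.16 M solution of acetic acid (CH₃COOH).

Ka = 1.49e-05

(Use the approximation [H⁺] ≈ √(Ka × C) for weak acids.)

[H⁺] = √(Ka × C) = √(1.49e-05 × 0.16) = 1.5440e-03. pH = -log(1.5440e-03)

pH = 2.81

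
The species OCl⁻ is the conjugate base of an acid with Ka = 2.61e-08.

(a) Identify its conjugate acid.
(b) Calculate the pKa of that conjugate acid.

(a) The conjugate acid is formed by adding one H⁺ to OCl⁻, giving HOCl. (b) pKa = -log(Ka) = -log(2.61e-08) = 7.58.

Conjugate acid: HOCl; pK_a = 7.58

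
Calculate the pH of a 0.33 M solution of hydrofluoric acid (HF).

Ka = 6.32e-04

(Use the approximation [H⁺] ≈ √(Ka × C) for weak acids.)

[H⁺] = √(Ka × C) = √(6.32e-04 × 0.33) = 1.4442e-02. pH = -log(1.4442e-02)

pH = 1.84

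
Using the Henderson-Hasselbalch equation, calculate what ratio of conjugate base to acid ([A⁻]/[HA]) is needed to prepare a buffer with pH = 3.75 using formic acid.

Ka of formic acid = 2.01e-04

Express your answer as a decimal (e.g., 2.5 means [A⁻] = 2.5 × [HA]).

pKa = -log(2.01e-04) = 3.6968. pH = pKa + log([A⁻]/[HA]), so log([A⁻]/[HA]) = pH − pKa = 3.75 − 3.6968 = 0.0532. [A⁻]/[HA] = 10^(0.0532) = 1.13

[A⁻]/[HA] = 1.13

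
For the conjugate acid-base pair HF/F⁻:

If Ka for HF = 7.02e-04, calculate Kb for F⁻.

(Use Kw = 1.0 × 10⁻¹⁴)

For a conjugate pair Ka × Kb = Kw, so Kb = Kw/Ka = 1.0 × 10⁻¹⁴ / 7.02e-04 = 1.42e-11.

K_b = 1.42e-11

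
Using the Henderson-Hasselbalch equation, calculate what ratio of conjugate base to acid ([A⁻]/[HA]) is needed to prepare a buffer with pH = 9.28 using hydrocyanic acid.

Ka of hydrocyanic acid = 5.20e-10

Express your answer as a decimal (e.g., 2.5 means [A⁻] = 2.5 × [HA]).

pKa = -log(5.20e-10) = 9.2840. pH = pKa + log([A⁻]/[HA]), so log([A⁻]/[HA]) = pH − pKa = 9.28 − 9.2840 = -0.0040. [A⁻]/[HA] = 10^(-0.0040) = 0.991

[A⁻]/[HA] = 0.991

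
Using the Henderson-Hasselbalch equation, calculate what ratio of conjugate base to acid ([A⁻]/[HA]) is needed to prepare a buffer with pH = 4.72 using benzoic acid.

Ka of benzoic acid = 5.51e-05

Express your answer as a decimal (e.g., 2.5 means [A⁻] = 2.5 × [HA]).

pKa = -log(5.51e-05) = 4.2588. pH = pKa + log([A⁻]/[HA]), so log([A⁻]/[HA]) = pH − pKa = 4.72 − 4.2588 = 0.4612. [A⁻]/[HA] = 10^(0.4612) = 2.89

[A⁻]/[HA] = 2.89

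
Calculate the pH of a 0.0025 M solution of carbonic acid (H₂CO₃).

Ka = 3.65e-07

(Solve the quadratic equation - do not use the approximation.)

x² + Ka×x - Ka×C = 0. Using quadratic formula: [H⁺] = 3.0026e-05

pH = 4.52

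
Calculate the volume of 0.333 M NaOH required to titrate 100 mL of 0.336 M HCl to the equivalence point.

At equivalence: moles acid = moles base. moles HCl = 0.336 × 100/1000 = 0.0336 mol. V_base = moles / 0.333 × 1000 = 100.9 mL.

V_{base} = 100.9 mL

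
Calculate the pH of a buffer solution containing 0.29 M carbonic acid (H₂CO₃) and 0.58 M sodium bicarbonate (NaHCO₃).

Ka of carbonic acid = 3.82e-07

pKa = -log(3.82e-07) = 6.42. pH = pKa + log([A⁻]/[HA]) = 6.42 + log(0.58/0.29)

pH = 6.72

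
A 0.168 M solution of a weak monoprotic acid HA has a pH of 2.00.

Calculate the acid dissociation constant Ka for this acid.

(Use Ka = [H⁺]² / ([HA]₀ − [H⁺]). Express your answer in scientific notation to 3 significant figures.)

[H⁺] = 10^(−pH) = 10^(−2.00) = 1.000e-02 M. For HA ⇌ H⁺ + A⁻, Ka = [H⁺][A⁻]/[HA] = [H⁺]² / ([HA]₀ − [H⁺]) = (1.000e-02)² / (0.168 − 1.000e-02) = 6.33e-04.

K_a = 6.33e-04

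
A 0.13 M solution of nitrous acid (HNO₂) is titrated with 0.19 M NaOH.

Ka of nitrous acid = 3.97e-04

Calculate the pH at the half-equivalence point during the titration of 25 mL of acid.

At half-equivalence [HA] = [A⁻], so Henderson-Hasselbalch gives pH = pKa = -log(3.97e-04) = 3.40.

pH = pKa = 3.40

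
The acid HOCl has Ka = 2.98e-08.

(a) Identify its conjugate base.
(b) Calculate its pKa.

(a) The conjugate base is formed by removing one H⁺ from HOCl, giving OCl⁻. (b) pKa = -log(Ka) = -log(2.98e-08) = 7.53.

Conjugate base: OCl⁻; pK_a = 7.53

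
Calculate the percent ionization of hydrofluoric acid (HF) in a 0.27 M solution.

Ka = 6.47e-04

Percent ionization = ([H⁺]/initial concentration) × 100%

Using Ka equilibrium: x² + Ka×x - Ka×C = 0. Solving: [H⁺] = 1.2897e-02. Percent = (1.2897e-02/0.27) × 100

Percent ionization = 4.78%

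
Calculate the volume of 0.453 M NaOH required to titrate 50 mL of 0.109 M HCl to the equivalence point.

At equivalence: moles acid = moles base. moles HCl = 0.109 × 50/1000 = 0.00545 mol. V_base = moles / 0.453 × 1000 = 12.0 mL.

V_{base} = 12.0 mL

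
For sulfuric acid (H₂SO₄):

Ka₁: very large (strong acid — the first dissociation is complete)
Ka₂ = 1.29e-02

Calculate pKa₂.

pKa₂ = -log(Ka₂) = -log(1.29e-02) = 1.89.

pK_{a2} = 1.89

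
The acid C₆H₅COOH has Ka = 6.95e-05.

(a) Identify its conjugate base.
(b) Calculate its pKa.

(a) The conjugate base is formed by removing one H⁺ from C₆H₅COOH, giving C₆H₅COO⁻. (b) pKa = -log(Ka) = -log(6.95e-05) = 4.16.

Conjugate base: C₆H₅COO⁻; pK_a = 4.16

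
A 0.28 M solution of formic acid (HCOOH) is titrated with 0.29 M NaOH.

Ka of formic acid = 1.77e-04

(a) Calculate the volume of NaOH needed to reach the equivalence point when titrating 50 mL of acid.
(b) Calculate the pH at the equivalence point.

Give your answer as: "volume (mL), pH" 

moles acid = 0.28 × 50/1000 = 0.014 mol; V_base = moles/0.29 × 1000 = 48.3 mL. At equivalence only the conjugate base is present: [A⁻] = 0.014/0.098 = 1.4246e-01 M. Kb = Kw/Ka = 5.65e-11; [OH⁻] = √(Kb × [A⁻]) = 2.8370e-06; pOH = 5.55; pH = 14 - pOH = 8.45.

V = 48.3 mL, pH = 8.45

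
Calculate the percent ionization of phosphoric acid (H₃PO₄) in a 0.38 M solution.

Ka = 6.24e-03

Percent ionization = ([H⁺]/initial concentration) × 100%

Using Ka equilibrium: x² + Ka×x - Ka×C = 0. Solving: [H⁺] = 4.5675e-02. Percent = (4.5675e-02/0.38) × 100

Percent ionization = 12%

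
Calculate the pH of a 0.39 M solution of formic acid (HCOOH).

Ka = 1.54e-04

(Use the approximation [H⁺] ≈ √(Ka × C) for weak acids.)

[H⁺] = √(Ka × C) = √(1.54e-04 × 0.39) = 7.7498e-03. pH = -log(7.7498e-03)

pH = 2.11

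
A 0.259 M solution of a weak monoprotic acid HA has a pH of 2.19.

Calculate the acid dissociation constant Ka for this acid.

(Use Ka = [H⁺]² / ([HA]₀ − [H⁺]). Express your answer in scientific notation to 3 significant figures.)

[H⁺] = 10^(−pH) = 10^(−2.19) = 6.457e-03 M. For HA ⇌ H⁺ + A⁻, Ka = [H⁺][A⁻]/[HA] = [H⁺]² / ([HA]₀ − [H⁺]) = (6.457e-03)² / (0.259 − 6.457e-03) = 1.65e-04.

K_a = 1.65e-04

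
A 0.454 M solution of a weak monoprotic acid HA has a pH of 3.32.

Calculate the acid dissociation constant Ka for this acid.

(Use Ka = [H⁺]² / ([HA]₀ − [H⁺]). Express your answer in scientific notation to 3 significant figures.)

[H⁺] = 10^(−pH) = 10^(−3.32) = 4.786e-04 M. For HA ⇌ H⁺ + A⁻, Ka = [H⁺][A⁻]/[HA] = [H⁺]² / ([HA]₀ − [H⁺]) = (4.786e-04)² / (0.454 − 4.786e-04) = 5.05e-07.

K_a = 5.05e-07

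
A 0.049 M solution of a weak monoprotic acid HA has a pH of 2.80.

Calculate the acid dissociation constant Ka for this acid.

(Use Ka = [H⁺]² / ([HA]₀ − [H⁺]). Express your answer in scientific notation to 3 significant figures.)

[H⁺] = 10^(−pH) = 10^(−2.80) = 1.585e-03 M. For HA ⇌ H⁺ + A⁻, Ka = [H⁺][A⁻]/[HA] = [H⁺]² / ([HA]₀ − [H⁺]) = (1.585e-03)² / (0.049 − 1.585e-03) = 5.30e-05.

K_a = 5.30e-05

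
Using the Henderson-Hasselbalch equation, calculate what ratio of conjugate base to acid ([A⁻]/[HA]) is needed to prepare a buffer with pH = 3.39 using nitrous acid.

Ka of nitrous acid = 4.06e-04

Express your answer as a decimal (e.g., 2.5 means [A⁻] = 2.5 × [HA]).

pKa = -log(4.06e-04) = 3.3915. pH = pKa + log([A⁻]/[HA]), so log([A⁻]/[HA]) = pH − pKa = 3.39 − 3.3915 = -0.0015. [A⁻]/[HA] = 10^(-0.0015) = 0.997

[A⁻]/[HA] = 0.997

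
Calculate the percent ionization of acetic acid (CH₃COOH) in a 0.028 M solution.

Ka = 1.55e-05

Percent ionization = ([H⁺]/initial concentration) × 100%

Using Ka equilibrium: x² + Ka×x - Ka×C = 0. Solving: [H⁺] = 6.5108e-04. Percent = (6.5108e-04/0.028) × 100

Percent ionization = 2.33%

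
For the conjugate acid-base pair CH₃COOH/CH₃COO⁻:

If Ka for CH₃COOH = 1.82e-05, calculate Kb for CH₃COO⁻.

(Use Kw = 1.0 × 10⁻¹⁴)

For a conjugate pair Ka × Kb = Kw, so Kb = Kw/Ka = 1.0 × 10⁻¹⁴ / 1.82e-05 = 5.49e-10.

K_b = 5.49e-10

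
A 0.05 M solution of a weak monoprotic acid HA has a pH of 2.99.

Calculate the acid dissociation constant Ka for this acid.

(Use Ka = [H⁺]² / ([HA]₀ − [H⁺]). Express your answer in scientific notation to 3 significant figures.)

[H⁺] = 10^(−pH) = 10^(−2.99) = 1.023e-03 M. For HA ⇌ H⁺ + A⁻, Ka = [H⁺][A⁻]/[HA] = [H⁺]² / ([HA]₀ − [H⁺]) = (1.023e-03)² / (0.05 − 1.023e-03) = 2.14e-05.

K_a = 2.14e-05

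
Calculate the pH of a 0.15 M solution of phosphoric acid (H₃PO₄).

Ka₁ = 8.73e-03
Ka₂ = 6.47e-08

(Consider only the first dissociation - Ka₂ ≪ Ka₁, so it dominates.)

First dissociation dominates. From Ka₁ = [H⁺][HA⁻]/[H₂A], x² + Ka₁·x − Ka₁·C = 0 with C = 0.15 M and Ka₁ = 8.73e-03. Solving: [H⁺] = (−Ka₁ + √(Ka₁² + 4·Ka₁·C)) / 2 = 3.2084e-02 M. pH = -log(3.2084e-02) = 1.49.

pH = 1.49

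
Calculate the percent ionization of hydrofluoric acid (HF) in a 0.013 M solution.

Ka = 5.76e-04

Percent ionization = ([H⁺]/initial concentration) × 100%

Using Ka equilibrium: x² + Ka×x - Ka×C = 0. Solving: [H⁺] = 2.4635e-03. Percent = (2.4635e-03/0.013) × 100

Percent ionization = 19%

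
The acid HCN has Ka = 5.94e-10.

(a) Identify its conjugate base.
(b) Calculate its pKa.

(a) The conjugate base is formed by removing one H⁺ from HCN, giving CN⁻. (b) pKa = -log(Ka) = -log(5.94e-10) = 9.23.

Conjugate base: CN⁻; pK_a = 9.23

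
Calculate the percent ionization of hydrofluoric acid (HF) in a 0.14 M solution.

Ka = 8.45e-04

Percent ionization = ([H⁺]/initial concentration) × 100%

Using Ka equilibrium: x² + Ka×x - Ka×C = 0. Solving: [H⁺] = 1.0462e-02. Percent = (1.0462e-02/0.14) × 100

Percent ionization = 7.47%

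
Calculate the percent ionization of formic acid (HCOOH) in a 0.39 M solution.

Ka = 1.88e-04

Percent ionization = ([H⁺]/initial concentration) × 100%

Using Ka equilibrium: x² + Ka×x - Ka×C = 0. Solving: [H⁺] = 8.4692e-03. Percent = (8.4692e-03/0.39) × 100

Percent ionization = 2.17%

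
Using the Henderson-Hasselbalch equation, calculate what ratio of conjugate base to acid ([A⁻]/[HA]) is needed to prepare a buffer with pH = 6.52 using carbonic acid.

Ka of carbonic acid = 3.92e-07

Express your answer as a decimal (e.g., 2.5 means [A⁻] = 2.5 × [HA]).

pKa = -log(3.92e-07) = 6.4067. pH = pKa + log([A⁻]/[HA]), so log([A⁻]/[HA]) = pH − pKa = 6.52 − 6.4067 = 0.1133. [A⁻]/[HA] = 10^(0.1133) = 1.30

[A⁻]/[HA] = 1.30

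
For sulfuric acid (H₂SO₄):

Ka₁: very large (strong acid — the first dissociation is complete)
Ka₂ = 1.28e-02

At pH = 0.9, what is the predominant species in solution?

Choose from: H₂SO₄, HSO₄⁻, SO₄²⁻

The first dissociation is complete, so H₂SO₄ itself is never the predominant species in water; pKa₂ = -log(1.28e-02) = 1.89. For a polyprotic acid the predominant species crosses at each pKa: below pKa_n the protonated form dominates, above it the deprotonated form does. At pH = 0.9, the predominant species is HSO₄⁻.

HSO₄⁻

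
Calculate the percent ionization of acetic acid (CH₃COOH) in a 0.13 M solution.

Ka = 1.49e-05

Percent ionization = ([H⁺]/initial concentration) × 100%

Using Ka equilibrium: x² + Ka×x - Ka×C = 0. Solving: [H⁺] = 1.3843e-03. Percent = (1.3843e-03/0.13) × 100

Percent ionization = 1.06%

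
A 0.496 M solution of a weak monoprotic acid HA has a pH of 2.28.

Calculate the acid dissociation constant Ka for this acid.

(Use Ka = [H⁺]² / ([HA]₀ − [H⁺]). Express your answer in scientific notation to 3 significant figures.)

[H⁺] = 10^(−pH) = 10^(−2.28) = 5.248e-03 M. For HA ⇌ H⁺ + A⁻, Ka = [H⁺][A⁻]/[HA] = [H⁺]² / ([HA]₀ − [H⁺]) = (5.248e-03)² / (0.496 − 5.248e-03) = 5.61e-05.

K_a = 5.61e-05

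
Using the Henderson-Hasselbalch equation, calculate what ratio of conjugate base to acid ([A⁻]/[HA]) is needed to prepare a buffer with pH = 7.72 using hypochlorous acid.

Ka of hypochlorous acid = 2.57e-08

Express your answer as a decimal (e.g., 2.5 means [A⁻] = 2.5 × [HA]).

pKa = -log(2.57e-08) = 7.5901. pH = pKa + log([A⁻]/[HA]), so log([A⁻]/[HA]) = pH − pKa = 7.72 − 7.5901 = 0.1299. [A⁻]/[HA] = 10^(0.1299) = 1.35

[A⁻]/[HA] = 1.35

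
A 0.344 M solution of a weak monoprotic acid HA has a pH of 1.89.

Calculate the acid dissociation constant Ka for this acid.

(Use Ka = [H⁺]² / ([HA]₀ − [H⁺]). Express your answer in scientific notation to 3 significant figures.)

[H⁺] = 10^(−pH) = 10^(−1.89) = 1.288e-02 M. For HA ⇌ H⁺ + A⁻, Ka = [H⁺][A⁻]/[HA] = [H⁺]² / ([HA]₀ − [H⁺]) = (1.288e-02)² / (0.344 − 1.288e-02) = 5.01e-04.

K_a = 5.01e-04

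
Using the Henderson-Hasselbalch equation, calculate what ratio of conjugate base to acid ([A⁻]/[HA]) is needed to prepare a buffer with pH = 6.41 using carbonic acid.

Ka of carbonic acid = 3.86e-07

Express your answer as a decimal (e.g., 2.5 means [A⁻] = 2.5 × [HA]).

pKa = -log(3.86e-07) = 6.4134. pH = pKa + log([A⁻]/[HA]), so log([A⁻]/[HA]) = pH − pKa = 6.41 − 6.4134 = -0.0034. [A⁻]/[HA] = 10^(-0.0034) = 0.992

[A⁻]/[HA] = 0.992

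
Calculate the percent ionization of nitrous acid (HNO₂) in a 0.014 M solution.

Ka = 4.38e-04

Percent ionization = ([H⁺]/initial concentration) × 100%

Using Ka equilibrium: x² + Ka×x - Ka×C = 0. Solving: [H⁺] = 2.2670e-03. Percent = (2.2670e-03/0.014) × 100

Percent ionization = 16.2%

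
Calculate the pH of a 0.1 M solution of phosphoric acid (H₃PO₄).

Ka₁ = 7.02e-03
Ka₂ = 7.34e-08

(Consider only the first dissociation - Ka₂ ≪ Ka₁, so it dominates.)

First dissociation dominates. From Ka₁ = [H⁺][HA⁻]/[H₂A], x² + Ka₁·x − Ka₁·C = 0 with C = 0.1 M and Ka₁ = 7.02e-03. Solving: [H⁺] = (−Ka₁ + √(Ka₁² + 4·Ka₁·C)) / 2 = 2.3217e-02 M. pH = -log(2.3217e-02) = 1.63.

pH = 1.63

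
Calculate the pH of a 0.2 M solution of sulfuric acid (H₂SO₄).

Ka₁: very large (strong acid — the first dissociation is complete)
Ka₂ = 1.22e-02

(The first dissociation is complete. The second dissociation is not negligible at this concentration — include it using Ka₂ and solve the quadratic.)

First dissociation is complete: [H⁺]₀ = [HSO₄⁻]₀ = C = 0.2 M. Second dissociation HSO₄⁻ ⇌ H⁺ + SO₄²⁻: let x = [SO₄²⁻]. Ka₂ = (C + x)·x / (C − x) = 1.22e-02 → x² + (C + Ka₂)·x − Ka₂·C = 0 → x² + 0.21220·x − 2.440e-03 = 0. x = (−0.21220 + √(0.21220² + 4 × 2.440e-03)) / 2 = 1.0935e-02 M. [H⁺] = C + x = 0.2 + 1.0935e-02 = 2.1094e-01 M. pH = -log(2.1094e-01) = 0.68.

pH = 0.68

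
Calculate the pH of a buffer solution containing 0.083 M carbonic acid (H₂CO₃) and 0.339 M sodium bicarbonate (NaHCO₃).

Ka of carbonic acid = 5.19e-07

pKa = -log(5.19e-07) = 6.28. pH = pKa + log([A⁻]/[HA]) = 6.28 + log(0.339/0.083)

pH = 6.90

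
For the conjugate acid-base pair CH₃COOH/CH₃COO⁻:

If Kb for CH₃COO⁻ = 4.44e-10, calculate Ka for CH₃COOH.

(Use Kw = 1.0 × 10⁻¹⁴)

For a conjugate pair Ka × Kb = Kw, so Ka = Kw/Kb = 1.0 × 10⁻¹⁴ / 4.44e-10 = 2.25e-05.

K_a = 2.25e-05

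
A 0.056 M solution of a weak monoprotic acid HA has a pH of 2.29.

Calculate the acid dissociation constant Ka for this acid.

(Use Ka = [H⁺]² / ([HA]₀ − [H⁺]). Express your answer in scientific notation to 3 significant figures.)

[H⁺] = 10^(−pH) = 10^(−2.29) = 5.129e-03 M. For HA ⇌ H⁺ + A⁻, Ka = [H⁺][A⁻]/[HA] = [H⁺]² / ([HA]₀ − [H⁺]) = (5.129e-03)² / (0.056 − 5.129e-03) = 5.17e-04.

K_a = 5.17e-04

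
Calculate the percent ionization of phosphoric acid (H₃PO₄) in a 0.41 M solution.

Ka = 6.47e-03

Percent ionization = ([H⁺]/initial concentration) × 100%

Using Ka equilibrium: x² + Ka×x - Ka×C = 0. Solving: [H⁺] = 4.8371e-02. Percent = (4.8371e-02/0.41) × 100

Percent ionization = 11.8%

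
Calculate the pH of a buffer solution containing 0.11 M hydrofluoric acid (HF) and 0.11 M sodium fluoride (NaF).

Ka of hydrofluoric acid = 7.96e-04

pKa = -log(7.96e-04) = 3.10. pH = pKa + log([A⁻]/[HA]) = 3.10 + log(0.11/0.11)

pH = 3.10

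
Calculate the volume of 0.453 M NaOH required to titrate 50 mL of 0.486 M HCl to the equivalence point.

At equivalence: moles acid = moles base. moles HCl = 0.486 × 50/1000 = 0.0243 mol. V_base = moles / 0.453 × 1000 = 53.6 mL.

V_{base} = 53.6 mL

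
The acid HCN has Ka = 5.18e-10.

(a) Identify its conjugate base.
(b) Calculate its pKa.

(a) The conjugate base is formed by removing one H⁺ from HCN, giving CN⁻. (b) pKa = -log(Ka) = -log(5.18e-10) = 9.29.

Conjugate base: CN⁻; pK_a = 9.29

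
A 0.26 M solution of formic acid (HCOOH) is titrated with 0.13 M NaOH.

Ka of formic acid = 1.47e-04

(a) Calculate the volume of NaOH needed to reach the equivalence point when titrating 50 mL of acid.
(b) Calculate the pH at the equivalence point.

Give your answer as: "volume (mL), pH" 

moles acid = 0.26 × 50/1000 = 0.013 mol; V_base = moles/0.13 × 1000 = 100.0 mL. At equivalence only the conjugate base is present: [A⁻] = 0.013/0.150 = 8.6667e-02 M. Kb = Kw/Ka = 6.80e-11; [OH⁻] = √(Kb × [A⁻]) = 2.4281e-06; pOH = 5.61; pH = 14 - pOH = 8.39.

V = 100.0 mL, pH = 8.39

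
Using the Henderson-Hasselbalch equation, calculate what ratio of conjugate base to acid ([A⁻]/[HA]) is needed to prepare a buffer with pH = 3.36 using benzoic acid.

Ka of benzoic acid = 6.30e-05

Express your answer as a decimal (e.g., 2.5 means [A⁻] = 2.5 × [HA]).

pKa = -log(6.30e-05) = 4.2007. pH = pKa + log([A⁻]/[HA]), so log([A⁻]/[HA]) = pH − pKa = 3.36 − 4.2007 = -0.8407. [A⁻]/[HA] = 10^(-0.8407) = 0.144

[A⁻]/[HA] = 0.144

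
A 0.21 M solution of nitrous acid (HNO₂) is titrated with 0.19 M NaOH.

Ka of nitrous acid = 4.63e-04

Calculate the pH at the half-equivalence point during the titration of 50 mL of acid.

At half-equivalence [HA] = [A⁻], so Henderson-Hasselbalch gives pH = pKa = -log(4.63e-04) = 3.33.

pH = pKa = 3.33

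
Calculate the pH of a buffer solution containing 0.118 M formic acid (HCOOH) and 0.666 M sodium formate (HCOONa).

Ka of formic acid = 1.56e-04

pKa = -log(1.56e-04) = 3.81. pH = pKa + log([A⁻]/[HA]) = 3.81 + log(0.666/0.118)

pH = 4.56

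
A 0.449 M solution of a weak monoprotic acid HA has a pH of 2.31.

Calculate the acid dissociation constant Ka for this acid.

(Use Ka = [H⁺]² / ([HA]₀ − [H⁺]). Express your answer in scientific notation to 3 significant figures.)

[H⁺] = 10^(−pH) = 10^(−2.31) = 4.898e-03 M. For HA ⇌ H⁺ + A⁻, Ka = [H⁺][A⁻]/[HA] = [H⁺]² / ([HA]₀ − [H⁺]) = (4.898e-03)² / (0.449 − 4.898e-03) = 5.40e-05.

K_a = 5.40e-05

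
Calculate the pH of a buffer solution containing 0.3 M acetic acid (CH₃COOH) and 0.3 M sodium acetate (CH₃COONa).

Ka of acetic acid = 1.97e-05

pKa = -log(1.97e-05) = 4.71. pH = pKa + log([A⁻]/[HA]) = 4.71 + log(0.3/0.3)

pH = 4.71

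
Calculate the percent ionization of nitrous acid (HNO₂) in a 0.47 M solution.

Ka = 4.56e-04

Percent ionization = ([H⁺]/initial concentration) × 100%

Using Ka equilibrium: x² + Ka×x - Ka×C = 0. Solving: [H⁺] = 1.4413e-02. Percent = (1.4413e-02/0.47) × 100

Percent ionization = 3.07%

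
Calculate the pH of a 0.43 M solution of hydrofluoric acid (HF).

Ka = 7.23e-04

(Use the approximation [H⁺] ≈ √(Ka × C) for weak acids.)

[H⁺] = √(Ka × C) = √(7.23e-04 × 0.43) = 1.7632e-02. pH = -log(1.7632e-02)

pH = 1.75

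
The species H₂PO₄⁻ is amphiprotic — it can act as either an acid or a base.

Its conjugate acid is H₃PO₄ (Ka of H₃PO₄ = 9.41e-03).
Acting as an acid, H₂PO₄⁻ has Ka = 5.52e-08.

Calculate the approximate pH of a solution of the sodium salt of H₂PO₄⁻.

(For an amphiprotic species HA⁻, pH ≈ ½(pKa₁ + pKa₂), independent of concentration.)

pKa₁ = -log(9.41e-03) = 2.03; pKa₂ = -log(5.52e-08) = 7.26. For an amphiprotic species, pH ≈ ½(pKa₁ + pKa₂) = ½(2.03 + 7.26) = 4.64.

pH = 4.64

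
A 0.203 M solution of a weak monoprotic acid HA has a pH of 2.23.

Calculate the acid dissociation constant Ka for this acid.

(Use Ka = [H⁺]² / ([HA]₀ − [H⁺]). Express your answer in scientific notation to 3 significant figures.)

[H⁺] = 10^(−pH) = 10^(−2.23) = 5.888e-03 M. For HA ⇌ H⁺ + A⁻, Ka = [H⁺][A⁻]/[HA] = [H⁺]² / ([HA]₀ − [H⁺]) = (5.888e-03)² / (0.203 − 5.888e-03) = 1.76e-04.

K_a = 1.76e-04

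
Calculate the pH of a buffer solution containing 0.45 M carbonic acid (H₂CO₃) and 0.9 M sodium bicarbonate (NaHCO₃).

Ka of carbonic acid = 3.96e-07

pKa = -log(3.96e-07) = 6.40. pH = pKa + log([A⁻]/[HA]) = 6.40 + log(0.9/0.45)

pH = 6.70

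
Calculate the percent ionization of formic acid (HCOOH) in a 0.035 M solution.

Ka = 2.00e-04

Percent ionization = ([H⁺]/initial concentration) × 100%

Using Ka equilibrium: x² + Ka×x - Ka×C = 0. Solving: [H⁺] = 2.5476e-03. Percent = (2.5476e-03/0.035) × 100

Percent ionization = 7.28%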